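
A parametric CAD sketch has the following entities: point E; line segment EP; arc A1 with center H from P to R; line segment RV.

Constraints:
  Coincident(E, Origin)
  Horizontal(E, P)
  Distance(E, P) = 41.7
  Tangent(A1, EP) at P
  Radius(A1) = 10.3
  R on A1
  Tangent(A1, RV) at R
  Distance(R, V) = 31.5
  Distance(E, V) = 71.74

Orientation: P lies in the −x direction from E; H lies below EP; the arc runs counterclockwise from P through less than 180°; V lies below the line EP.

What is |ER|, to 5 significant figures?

51.928

Checks: |HP| = 10.30 ✓; |HR| = 10.30 ✓; ∠(HR, RV) = 90.00° ✓; |RV| = 31.50 ✓; |EV| = 71.74 ✓.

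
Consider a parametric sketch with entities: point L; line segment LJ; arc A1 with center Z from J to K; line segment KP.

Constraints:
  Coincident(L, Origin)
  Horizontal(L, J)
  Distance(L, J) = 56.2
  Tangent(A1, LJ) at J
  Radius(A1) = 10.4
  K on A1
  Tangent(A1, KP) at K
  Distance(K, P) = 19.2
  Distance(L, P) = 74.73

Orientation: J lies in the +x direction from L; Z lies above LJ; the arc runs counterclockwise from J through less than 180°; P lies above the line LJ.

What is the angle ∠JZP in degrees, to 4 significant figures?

143.0°

L is at the origin; L and J share the same y with |LJ| = 56.2 and J on the +x side, so J = (56.20, 0.000). The tangent condition forces ZJ to be normal to LJ, so Z = J + (0, 10.4) = (56.20, 10.40). Since ZK ⟂ KP (tangency), |ZP| = √(10.4² + 19.2²) = 21.84 regardless of where K sits on A1. So P lies on both circle(L, 74.73) and circle(Z, 21.84); the above-LJ intersection is P = (69.36, 27.83). K is the foot of the tangent from P: K = (66.48, 8.844).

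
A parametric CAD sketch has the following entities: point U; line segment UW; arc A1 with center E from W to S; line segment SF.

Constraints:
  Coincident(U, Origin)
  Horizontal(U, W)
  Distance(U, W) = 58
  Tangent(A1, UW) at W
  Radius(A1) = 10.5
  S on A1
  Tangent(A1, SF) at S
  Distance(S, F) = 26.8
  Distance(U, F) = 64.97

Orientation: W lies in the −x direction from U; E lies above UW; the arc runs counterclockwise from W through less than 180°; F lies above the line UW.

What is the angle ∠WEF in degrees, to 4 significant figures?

168.4°

U is at the origin; U and W share the same y with |UW| = 58.0 and W on the −x side, so W = (-58.00, 0.000). A1 meets UW tangentially, so EW is at right angles to UW, so E = W + (0, 10.5) = (-58.00, 10.50). Since ES ⟂ SF (tangency), |EF| = √(10.5² + 26.8²) = 28.78 regardless of where S sits on A1. So F lies on both circle(U, 64.97) and circle(E, 28.78); the above-UW intersection is F = (-52.19, 38.69). S is the foot of the tangent from F: S = (-47.65, 12.28).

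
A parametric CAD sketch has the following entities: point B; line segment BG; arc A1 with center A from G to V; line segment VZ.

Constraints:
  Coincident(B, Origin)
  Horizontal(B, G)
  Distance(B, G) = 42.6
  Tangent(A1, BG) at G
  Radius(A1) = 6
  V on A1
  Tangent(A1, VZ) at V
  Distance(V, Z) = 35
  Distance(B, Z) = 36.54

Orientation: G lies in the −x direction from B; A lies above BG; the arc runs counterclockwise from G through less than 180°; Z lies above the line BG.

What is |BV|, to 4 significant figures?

37.71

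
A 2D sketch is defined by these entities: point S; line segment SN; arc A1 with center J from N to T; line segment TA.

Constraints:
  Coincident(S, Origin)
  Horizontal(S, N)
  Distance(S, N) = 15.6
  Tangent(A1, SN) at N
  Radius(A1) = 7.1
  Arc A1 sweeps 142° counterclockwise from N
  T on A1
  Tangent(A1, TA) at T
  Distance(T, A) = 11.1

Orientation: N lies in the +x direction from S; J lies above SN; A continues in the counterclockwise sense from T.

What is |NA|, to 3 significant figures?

20.0

S is at the origin; S and N share the same y with |SN| = 15.6 and N on the +x side, so N = (15.6, 0.00). A1 meets SN tangentially, so JN is at right angles to SN, so J = N + (0, 7.1) = (15.6, 7.10). On A1, N sits at bearing -90° from J; a 142° counterclockwise sweep puts T at bearing 52°, so T = J + 7.1·(cos 52°, sin 52°) = (20.0, 12.7). A1 meets TA tangentially, so JT is at right angles to TA, so TA runs along (−sin 52°, cos 52°); with |TA| = 11.1, A = (11.2, 19.5). Then |NA| = |A − N| = 20.0.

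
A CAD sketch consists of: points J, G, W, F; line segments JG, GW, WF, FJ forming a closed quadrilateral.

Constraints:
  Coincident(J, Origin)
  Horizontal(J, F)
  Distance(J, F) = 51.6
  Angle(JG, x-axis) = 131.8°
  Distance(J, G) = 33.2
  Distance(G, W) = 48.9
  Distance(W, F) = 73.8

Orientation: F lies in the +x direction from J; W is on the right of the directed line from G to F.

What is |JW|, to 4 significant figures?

30.11

J is at the origin; J and F share the same y with |JF| = 51.6 and F in +x, so F = (51.6, 0). JG runs at 131.8° with |JG| = 33.2, so G = (-22.13, 24.75). W is determined by |GW| = 48.9 and |WF| = 73.8 together: it lies at the intersection of circle(G, 48.9) and circle(F, 73.8). With |GF| = 77.77, the foot of the radical line on GF is 19.24 from G and the perpendicular offset is √(48.9² − 19.24²) = 44.95. Taking the right-of-GF solution: W = (-18.19, -23.99).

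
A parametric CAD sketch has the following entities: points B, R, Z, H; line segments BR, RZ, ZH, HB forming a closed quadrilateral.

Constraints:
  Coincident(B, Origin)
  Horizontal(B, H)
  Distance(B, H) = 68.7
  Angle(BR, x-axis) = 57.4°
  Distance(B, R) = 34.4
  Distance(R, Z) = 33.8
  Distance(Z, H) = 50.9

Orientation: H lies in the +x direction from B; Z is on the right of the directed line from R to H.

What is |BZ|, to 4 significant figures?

18.66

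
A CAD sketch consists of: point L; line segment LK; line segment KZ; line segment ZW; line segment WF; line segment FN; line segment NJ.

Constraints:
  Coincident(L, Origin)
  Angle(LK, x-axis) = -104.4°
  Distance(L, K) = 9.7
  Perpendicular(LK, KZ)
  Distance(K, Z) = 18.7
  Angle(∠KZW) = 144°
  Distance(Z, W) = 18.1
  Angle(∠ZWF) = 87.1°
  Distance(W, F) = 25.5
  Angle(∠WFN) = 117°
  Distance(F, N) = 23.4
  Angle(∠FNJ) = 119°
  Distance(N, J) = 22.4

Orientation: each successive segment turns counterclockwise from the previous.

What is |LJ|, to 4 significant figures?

13.32

∠WFN = 117.0° gives FN at 177.5° from the x-axis; with |FN| = 23.4, N = (-1.423, 16.84). ∠FNJ = 119.0° gives NJ at -121.5° from the x-axis; with |NJ| = 22.4, J = (-13.13, -2.257). Then |LJ| = |J − L| = 13.32.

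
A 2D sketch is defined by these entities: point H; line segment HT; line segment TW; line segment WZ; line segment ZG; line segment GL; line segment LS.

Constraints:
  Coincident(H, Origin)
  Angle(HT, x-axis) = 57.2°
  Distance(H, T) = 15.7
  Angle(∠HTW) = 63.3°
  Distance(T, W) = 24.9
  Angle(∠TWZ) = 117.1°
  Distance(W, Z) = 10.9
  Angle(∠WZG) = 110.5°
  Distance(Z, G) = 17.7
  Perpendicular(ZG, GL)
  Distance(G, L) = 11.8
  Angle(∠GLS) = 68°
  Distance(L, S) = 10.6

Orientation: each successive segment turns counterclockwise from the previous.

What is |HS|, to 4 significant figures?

12.32

H is at the origin; HT runs at 57.2° with length 15.7, so T = (8.505, 13.20). ∠HTW = 63.3° gives TW at 173.9° from the x-axis; with |TW| = 24.9, W = (-16.25, 15.84). ∠TWZ = 117.1° gives WZ at -123.2° from the x-axis; with |WZ| = 10.9, Z = (-22.22, 6.722). ∠WZG = 110.5° gives ZG at -53.70° from the x-axis; with |ZG| = 17.7, G = (-11.74, -7.543). ZG is perpendicular to GL, so GL runs at 36.30°; with |GL| = 11.8, L = (-2.234, -0.5570). ∠GLS = 68.0° gives LS at 148.3° from the x-axis; with |LS| = 10.6, S = (-11.25, 5.013). Then |HS| = |S − H| = 12.32.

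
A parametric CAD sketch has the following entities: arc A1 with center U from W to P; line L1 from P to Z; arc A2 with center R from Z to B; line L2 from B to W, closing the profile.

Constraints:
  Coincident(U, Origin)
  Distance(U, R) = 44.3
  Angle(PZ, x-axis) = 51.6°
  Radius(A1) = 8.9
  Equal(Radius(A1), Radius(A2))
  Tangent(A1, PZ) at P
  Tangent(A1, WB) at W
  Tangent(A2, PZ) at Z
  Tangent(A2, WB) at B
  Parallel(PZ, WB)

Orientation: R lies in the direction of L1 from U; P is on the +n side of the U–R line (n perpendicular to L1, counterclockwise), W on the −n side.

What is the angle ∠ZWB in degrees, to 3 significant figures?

21.9°

The slot axis is L1's direction at 51.6°, so u = (cos 51.6°, sin 51.6°) = (0.621, 0.784) and n = (−sin 51.6°, cos 51.6°) = (-0.784, 0.621). U is at the origin and R lies 44.3 along u from U, so R = 44.3·u = (27.5, 34.7). Tangency of A1 to both parallel lines with radius 8.9 puts P and W at U ± 8.9·n: P = (-6.97, 5.53), W = (6.97, -5.53). Equal radii place Z and B the same way about R: Z = R + 8.9·n = (20.5, 40.2), B = R − 8.9·n = (34.5, 29.2). Then cos ∠ZWB = WZ·WB / (|WZ||WB|), giving 21.9°.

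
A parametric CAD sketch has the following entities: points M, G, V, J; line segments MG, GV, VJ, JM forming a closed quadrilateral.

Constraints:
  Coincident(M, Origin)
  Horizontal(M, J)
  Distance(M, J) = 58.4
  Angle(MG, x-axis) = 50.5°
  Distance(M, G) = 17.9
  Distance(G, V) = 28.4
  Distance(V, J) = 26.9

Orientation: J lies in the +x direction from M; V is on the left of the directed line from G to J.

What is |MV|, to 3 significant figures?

43.6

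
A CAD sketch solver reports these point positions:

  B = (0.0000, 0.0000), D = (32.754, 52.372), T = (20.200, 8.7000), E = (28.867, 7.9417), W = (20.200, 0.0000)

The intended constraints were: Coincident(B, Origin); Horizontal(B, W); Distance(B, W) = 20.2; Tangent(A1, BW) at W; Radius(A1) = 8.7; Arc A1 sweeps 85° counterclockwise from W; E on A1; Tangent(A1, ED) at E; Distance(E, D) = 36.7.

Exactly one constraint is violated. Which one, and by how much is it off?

Distance(E, D) = 36.7 — off by 7.90.

B = (0.00, 0.00) ✓; B.y = 0.00, W.y = 0.00 ✓; |BW| = 20.20 ✓; ∠(TW, WB) = 90.00° ✓; |TW| = 8.700 ✓; bearing(T→E) − bearing(T→W) = 85.00° ✓; |TE| = 8.700 ✓; ∠(TE, ED) = 90.00° ✓; |ED| = 44.60 ✗.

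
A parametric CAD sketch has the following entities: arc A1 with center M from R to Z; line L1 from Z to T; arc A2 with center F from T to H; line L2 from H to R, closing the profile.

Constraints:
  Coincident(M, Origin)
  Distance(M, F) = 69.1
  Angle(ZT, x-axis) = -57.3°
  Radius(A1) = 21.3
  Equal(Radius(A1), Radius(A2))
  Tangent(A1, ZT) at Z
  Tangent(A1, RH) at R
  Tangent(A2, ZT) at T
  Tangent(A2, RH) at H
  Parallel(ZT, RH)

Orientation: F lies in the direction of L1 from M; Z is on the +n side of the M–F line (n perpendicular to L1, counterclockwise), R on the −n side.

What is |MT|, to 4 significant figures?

72.31

Tangency of A1 to both parallel lines with radius 21.3 puts Z and R at M ± 21.3·n: Z = (17.92, 11.51), R = (-17.92, -11.51). Equal radii place T and H the same way about F: T = F + 21.3·n = (55.25, -46.64), H = F − 21.3·n = (19.41, -69.66). Then |MT| = |T − M| = 72.31.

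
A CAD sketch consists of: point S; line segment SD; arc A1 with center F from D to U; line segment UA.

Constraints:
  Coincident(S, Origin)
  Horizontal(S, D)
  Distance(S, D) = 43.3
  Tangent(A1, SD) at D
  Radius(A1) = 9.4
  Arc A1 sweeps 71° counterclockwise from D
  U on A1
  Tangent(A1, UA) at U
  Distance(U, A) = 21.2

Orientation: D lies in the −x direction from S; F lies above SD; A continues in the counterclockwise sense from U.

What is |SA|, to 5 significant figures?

38.118

S is at the origin; S and D share the same y with |SD| = 43.3 and D on the −x side, so D = (-43.300, 0.0000). The tangent condition forces FD to be normal to SD, so F = D + (0, 9.4) = (-43.300, 9.4000). On A1, D sits at bearing -90° from F; a 71° counterclockwise sweep puts U at bearing -19°, so U = F + 9.4·(cos -19°, sin -19°) = (-34.412, 6.3397). Since A1 is tangent to UA there, FU ⟂ UA, so UA runs along (−sin -19°, cos -19°); with |UA| = 21.2, A = (-27.510, 26.385). Then |SA| = |A − S| = 38.118.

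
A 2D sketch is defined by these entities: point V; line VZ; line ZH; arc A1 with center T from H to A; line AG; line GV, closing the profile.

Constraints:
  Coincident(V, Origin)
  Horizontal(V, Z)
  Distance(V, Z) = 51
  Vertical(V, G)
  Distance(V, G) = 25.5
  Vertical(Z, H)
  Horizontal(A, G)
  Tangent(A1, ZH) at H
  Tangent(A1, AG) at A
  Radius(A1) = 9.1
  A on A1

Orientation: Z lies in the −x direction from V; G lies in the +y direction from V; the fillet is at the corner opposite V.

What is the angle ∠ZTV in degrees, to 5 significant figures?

97.649°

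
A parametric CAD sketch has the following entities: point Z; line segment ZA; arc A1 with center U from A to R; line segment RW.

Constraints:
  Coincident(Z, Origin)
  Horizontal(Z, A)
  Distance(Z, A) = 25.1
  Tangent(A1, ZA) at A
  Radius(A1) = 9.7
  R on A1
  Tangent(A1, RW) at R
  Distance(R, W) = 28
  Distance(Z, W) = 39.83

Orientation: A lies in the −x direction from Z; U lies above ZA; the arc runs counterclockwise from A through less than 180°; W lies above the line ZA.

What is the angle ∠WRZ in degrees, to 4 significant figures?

118.4°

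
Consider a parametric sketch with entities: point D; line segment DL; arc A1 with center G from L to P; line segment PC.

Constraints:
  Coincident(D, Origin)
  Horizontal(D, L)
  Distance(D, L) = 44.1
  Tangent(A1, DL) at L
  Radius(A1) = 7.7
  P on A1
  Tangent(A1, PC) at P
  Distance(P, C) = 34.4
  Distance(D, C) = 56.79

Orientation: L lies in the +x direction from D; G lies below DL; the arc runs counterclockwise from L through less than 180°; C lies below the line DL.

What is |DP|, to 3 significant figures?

37.3

Checks: D = (0.00, 0.00) ✓; |GP| = 7.700 ✓; ∠(GP, PC) = 90.00° ✓; |PC| = 34.40 ✓; |DC| = 56.79 ✓.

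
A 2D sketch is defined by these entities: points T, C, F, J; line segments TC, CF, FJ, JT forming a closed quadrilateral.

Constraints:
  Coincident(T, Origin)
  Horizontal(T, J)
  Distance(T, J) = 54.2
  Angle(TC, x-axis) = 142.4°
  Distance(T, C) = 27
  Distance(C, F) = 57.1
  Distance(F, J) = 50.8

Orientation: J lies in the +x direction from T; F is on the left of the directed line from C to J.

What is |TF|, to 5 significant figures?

52.456

T is at the origin; TJ is horizontal with |TJ| = 54.2 and J in +x, so J = (54.2, 0). TC runs at 142.4° with |TC| = 27.0, so C = (-21.392, 16.474). F is determined by |CF| = 57.1 and |FJ| = 50.8 together: it lies at the intersection of circle(C, 57.1) and circle(J, 50.8). With |CJ| = 77.366, the foot of the radical line on CJ is 43.076 from C and the perpendicular offset is √(57.1² − 43.076²) = 37.481. Taking the left-of-CJ solution: F = (28.678, 43.923).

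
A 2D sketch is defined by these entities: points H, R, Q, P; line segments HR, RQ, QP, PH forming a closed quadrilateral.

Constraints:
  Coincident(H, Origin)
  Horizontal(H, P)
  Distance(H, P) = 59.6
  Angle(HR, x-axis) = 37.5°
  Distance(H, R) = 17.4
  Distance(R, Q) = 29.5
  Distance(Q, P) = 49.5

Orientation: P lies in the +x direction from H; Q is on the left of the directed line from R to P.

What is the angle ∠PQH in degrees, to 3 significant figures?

77.4°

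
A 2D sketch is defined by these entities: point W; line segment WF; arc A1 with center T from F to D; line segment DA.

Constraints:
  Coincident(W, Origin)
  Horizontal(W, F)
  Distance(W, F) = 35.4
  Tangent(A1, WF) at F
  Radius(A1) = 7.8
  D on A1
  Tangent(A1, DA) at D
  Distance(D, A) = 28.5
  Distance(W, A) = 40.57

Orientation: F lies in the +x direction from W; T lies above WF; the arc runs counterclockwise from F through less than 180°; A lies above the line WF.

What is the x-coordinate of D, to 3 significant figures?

41.2

W is at the origin; WF is horizontal with |WF| = 35.4 and F on the +x side, so F = (35.4, 0.00). The tangent condition forces TF to be normal to WF, so T = F + (0, 7.8) = (35.4, 7.80). Since TD ⟂ DA (tangency), |TA| = √(7.8² + 28.5²) = 29.5 regardless of where D sits on A1. So A lies on both circle(W, 40.57) and circle(T, 29.5); the above-WF intersection is A = (22.0, 34.1). D is the foot of the tangent from A: D = (41.2, 13.1).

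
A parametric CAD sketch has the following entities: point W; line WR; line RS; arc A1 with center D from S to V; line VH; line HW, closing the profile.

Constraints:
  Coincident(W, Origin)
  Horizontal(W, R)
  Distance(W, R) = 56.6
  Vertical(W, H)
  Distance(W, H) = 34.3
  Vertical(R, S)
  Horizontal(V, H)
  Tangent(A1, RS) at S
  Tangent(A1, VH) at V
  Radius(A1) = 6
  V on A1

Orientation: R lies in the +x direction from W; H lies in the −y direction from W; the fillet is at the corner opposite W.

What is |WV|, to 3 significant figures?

61.1

W is at the origin; WR is horizontal with |WR| = 56.6 and R on the +x side, so R = (56.6, 0.00). W and H share the same x with |WH| = 34.3 and H on the −y side, so H = (0.00, -34.3). The virtual corner opposite W is at (56.6, -34.3). Since A1 is tangent to RS there, DS ⟂ RS and the tangent condition forces DV to be normal to VH, with radius 6.0, so the center D sits 6.0 in from both sides at D = (50.6, -28.3). That places the tangent points at S = (56.6, -28.3) on RS and V = (50.6, -34.3) on VH. Then |WV| = |V − W| = 61.1.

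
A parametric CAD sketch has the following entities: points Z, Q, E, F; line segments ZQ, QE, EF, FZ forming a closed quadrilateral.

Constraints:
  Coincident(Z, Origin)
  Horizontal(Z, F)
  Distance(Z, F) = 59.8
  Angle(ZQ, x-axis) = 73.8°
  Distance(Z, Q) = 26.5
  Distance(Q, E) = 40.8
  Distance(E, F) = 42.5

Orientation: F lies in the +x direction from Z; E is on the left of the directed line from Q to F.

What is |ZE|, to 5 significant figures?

60.598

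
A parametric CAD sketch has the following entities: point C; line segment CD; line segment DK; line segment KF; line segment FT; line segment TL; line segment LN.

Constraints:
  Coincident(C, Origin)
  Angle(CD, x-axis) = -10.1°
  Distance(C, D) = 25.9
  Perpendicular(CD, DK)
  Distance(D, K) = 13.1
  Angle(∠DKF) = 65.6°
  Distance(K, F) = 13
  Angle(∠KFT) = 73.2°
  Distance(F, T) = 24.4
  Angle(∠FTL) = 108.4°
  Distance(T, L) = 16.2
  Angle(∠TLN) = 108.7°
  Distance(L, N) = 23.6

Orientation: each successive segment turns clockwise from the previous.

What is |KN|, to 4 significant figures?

18.51

∠FTL = 108.4° gives TL at -32.90° from the x-axis; with |TL| = 16.2, L = (45.13, -3.619). ∠TLN = 108.7° gives LN at -104.2° from the x-axis; with |LN| = 23.6, N = (39.34, -26.50). Then |KN| = |N − K| = 18.51.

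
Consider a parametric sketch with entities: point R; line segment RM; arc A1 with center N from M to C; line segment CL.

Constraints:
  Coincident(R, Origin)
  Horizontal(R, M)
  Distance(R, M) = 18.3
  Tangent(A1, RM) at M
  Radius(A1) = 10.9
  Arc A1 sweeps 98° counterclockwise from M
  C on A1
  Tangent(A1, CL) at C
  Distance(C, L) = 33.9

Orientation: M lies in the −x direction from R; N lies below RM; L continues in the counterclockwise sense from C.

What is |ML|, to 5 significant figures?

46.387

On A1, M sits at bearing 90° from N; a 98° counterclockwise sweep puts C at bearing 188°, so C = N + 10.9·(cos 188°, sin 188°) = (-29.094, -12.417). Tangency of A1 to CL means the radius NC is perpendicular to CL, so CL runs along (−sin 188°, cos 188°); with |CL| = 33.9, L = (-24.376, -45.987). Then |ML| = |L − M| = 46.387.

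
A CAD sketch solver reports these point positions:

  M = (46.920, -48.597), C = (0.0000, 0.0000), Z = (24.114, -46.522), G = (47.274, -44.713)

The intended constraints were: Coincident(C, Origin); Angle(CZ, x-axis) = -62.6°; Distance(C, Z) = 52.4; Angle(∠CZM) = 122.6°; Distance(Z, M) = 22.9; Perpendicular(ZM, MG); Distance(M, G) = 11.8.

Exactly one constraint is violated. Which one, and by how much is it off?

Distance(M, G) = 11.8 — off by 7.90.

C = (0.00, 0.00) ✓; CZ at -62.60° ✓; |CZ| = 52.40 ✓; ∠CZM = 122.6° ✓; |ZM| = 22.90 ✓; ∠(ZM, MG) = 89.99° ✓; |MG| = 3.900 ✗.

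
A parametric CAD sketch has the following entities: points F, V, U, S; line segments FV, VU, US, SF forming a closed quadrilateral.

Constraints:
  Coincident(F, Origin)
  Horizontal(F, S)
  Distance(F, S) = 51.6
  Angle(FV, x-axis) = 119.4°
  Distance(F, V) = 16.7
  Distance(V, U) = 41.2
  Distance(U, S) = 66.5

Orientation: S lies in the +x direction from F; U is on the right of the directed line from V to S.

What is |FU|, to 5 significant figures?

28.223

Checks: |VU| = 41.20 ✓; |US| = 66.50 ✓.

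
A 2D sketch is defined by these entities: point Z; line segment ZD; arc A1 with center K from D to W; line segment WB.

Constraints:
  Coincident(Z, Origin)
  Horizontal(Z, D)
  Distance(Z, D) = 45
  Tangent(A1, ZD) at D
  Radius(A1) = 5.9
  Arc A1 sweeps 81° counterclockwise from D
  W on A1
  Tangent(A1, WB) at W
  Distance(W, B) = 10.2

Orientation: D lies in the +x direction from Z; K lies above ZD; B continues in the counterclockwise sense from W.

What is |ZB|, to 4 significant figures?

54.54

Z is at the origin; Z and D share the same y with |ZD| = 45.0 and D on the +x side, so D = (45.00, 0.000). Since A1 is tangent to ZD there, KD ⟂ ZD, so K = D + (0, 5.9) = (45.00, 5.900). On A1, D sits at bearing -90° from K; an 81° counterclockwise sweep puts W at bearing -9°, so W = K + 5.9·(cos -9°, sin -9°) = (50.83, 4.977). Tangency of A1 to WB means the radius KW is perpendicular to WB, so WB runs along (−sin -9°, cos -9°); with |WB| = 10.2, B = (52.42, 15.05). Then |ZB| = |B − Z| = 54.54.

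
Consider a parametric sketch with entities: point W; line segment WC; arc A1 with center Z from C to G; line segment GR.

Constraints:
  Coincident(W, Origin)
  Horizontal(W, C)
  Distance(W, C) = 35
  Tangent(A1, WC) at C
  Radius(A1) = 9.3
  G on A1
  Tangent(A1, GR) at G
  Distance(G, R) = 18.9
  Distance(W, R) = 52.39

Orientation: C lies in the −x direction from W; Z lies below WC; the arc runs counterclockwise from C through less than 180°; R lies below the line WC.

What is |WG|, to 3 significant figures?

45.3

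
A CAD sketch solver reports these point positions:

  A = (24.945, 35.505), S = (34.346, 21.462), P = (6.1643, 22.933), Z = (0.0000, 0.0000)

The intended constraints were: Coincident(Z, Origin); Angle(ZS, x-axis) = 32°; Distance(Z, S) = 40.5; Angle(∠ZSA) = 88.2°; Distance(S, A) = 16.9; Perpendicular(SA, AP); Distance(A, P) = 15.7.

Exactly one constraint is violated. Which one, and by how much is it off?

Distance(A, P) = 15.7 — off by 6.90.

Z = (0.00, 0.00) ✓; ZS at 32.00° ✓; |ZS| = 40.50 ✓; ∠ZSA = 88.20° ✓; |SA| = 16.90 ✓; ∠(SA, AP) = 90.00° ✓; |AP| = 22.60 ✗.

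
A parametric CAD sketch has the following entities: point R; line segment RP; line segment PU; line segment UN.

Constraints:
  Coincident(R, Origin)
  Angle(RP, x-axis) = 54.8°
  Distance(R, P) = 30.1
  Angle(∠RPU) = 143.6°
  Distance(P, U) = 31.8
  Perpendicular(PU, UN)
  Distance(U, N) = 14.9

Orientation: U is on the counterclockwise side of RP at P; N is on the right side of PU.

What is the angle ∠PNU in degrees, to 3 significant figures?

64.9°

R is at the origin; RP runs at 54.8° with length 30.1, so P = 30.1·(cos 54.8°, sin 54.8°) = (17.4, 24.6). ∠RPU = 143.6°, so PU runs at 54.8° + (180° − 143.6°) = 91.2° from the x-axis; with |PU| = 31.8, U = P + 31.8·(cos 91.2°, sin 91.2°) = (16.7, 56.4). The perpendicularity gives UN at right angles to PU; with |UN| = 14.9 on the right of PU, N = U + 14.9·(1.00, 0.0209) = (31.6, 56.7). Then cos ∠PNU = NP·NU / (|NP||NU|), giving 64.9°.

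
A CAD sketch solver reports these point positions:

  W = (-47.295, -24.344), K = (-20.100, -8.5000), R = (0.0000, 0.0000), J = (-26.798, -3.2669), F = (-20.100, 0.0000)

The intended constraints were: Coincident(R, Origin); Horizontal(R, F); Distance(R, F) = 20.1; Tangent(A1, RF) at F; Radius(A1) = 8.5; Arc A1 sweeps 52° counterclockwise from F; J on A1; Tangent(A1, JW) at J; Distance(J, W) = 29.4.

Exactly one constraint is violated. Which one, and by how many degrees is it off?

Tangent(A1, JW) at J — off by 6.20°.

R = (0.00, 0.00) ✓; R.y = 0.00, F.y = 0.00 ✓; |RF| = 20.10 ✓; ∠(KF, FR) = 90.00° ✓; |KF| = 8.500 ✓; bearing(K→J) − bearing(K→F) = 52.00° ✓; |KJ| = 8.500 ✓; ∠(KJ, JW) = 96.20° ✗; |JW| = 29.40 ✓.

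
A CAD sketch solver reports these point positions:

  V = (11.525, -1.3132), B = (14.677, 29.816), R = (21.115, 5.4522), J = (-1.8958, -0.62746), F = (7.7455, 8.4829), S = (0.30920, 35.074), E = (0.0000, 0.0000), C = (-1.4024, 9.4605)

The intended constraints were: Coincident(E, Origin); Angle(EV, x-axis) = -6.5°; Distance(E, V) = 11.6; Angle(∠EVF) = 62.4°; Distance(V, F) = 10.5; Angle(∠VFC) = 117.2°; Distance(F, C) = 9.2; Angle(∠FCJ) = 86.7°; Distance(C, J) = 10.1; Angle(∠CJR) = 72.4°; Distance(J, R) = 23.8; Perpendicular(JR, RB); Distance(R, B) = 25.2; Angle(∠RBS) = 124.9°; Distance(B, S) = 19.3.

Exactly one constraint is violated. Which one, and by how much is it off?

Distance(B, S) = 19.3 — off by 4.00.

E = (0.00, 0.00) ✓; EV at -6.500° ✓; |EV| = 11.60 ✓; ∠EVF = 62.40° ✓; |VF| = 10.50 ✓; ∠VFC = 117.2° ✓; |FC| = 9.200 ✓; ∠FCJ = 86.70° ✓; |CJ| = 10.10 ✓; ∠CJR = 72.40° ✓; |JR| = 23.80 ✓; ∠(JR, RB) = 90.00° ✓; |RB| = 25.20 ✓; ∠RBS = 124.9° ✓; |BS| = 15.30 ✗.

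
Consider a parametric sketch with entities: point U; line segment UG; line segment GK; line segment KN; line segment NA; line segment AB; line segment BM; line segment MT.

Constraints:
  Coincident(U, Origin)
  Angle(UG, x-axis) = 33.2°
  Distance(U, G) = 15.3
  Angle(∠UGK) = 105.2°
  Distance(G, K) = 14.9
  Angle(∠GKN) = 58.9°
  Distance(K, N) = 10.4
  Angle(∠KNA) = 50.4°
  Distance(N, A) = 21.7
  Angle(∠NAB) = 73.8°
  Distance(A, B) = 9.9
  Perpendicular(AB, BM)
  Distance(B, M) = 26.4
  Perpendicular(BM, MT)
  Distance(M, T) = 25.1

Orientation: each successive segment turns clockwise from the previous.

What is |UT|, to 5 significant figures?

7.4307

U is at the origin; UG runs at 33.2° with length 15.3, so G = (12.802, 8.3777). ∠UGK = 105.2° gives GK at -41.600° from the x-axis; with |GK| = 14.9, K = (23.945, -1.5148). ∠GKN = 58.9° gives KN at -162.70° from the x-axis; with |KN| = 10.4, N = (14.015, -4.6075). ∠KNA = 50.4° gives NA at 67.700° from the x-axis; with |NA| = 21.7, A = (22.249, 15.470). ∠NAB = 73.8° gives AB at -38.500° from the x-axis; with |AB| = 9.9, B = (29.997, 9.3067). AB ⟂ BM, so BM runs at -128.50°; with |BM| = 26.4, M = (13.563, -11.354). BM ⟂ MT, so MT runs at 141.50°; with |MT| = 25.1, T = (-6.0807, 4.2709). Then |UT| = |T − U| = 7.4307.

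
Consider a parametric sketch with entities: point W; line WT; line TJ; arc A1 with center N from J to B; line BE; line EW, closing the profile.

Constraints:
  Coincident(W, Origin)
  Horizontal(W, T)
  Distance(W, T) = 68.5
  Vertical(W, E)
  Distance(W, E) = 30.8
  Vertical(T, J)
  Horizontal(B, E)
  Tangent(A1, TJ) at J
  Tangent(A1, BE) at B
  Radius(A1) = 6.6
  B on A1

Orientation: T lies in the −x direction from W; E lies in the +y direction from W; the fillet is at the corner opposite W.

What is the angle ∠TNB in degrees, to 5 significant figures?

164.74°

W is at the origin; WT is horizontal with |WT| = 68.5 and T on the −x side, so T = (-68.500, 0.0000). WE is vertical with |WE| = 30.8 and E on the +y side, so E = (0.0000, 30.800). The virtual corner opposite W is at (-68.500, 30.800). Tangency of A1 to TJ means the radius NJ is perpendicular to TJ and tangency of A1 to BE means the radius NB is perpendicular to BE, with radius 6.6, so the center N sits 6.6 in from both sides at N = (-61.900, 24.200). That places the tangent points at J = (-68.500, 24.200) on TJ and B = (-61.900, 30.800) on BE. Then cos ∠TNB = NT·NB / (|NT||NB|), giving 164.74°.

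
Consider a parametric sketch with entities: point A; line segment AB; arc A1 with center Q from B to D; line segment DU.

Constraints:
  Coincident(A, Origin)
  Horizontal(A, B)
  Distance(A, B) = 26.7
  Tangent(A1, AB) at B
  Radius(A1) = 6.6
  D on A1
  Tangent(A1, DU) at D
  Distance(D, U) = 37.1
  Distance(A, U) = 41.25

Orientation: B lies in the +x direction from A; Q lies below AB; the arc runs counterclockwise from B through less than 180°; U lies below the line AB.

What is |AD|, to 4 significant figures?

20.92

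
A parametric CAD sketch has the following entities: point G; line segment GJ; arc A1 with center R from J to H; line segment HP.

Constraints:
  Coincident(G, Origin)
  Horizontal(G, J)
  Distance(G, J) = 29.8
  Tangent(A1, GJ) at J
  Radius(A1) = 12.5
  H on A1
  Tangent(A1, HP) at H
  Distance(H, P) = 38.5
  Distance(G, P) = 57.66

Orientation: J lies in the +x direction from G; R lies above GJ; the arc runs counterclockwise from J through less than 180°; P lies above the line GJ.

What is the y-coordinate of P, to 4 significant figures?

52.53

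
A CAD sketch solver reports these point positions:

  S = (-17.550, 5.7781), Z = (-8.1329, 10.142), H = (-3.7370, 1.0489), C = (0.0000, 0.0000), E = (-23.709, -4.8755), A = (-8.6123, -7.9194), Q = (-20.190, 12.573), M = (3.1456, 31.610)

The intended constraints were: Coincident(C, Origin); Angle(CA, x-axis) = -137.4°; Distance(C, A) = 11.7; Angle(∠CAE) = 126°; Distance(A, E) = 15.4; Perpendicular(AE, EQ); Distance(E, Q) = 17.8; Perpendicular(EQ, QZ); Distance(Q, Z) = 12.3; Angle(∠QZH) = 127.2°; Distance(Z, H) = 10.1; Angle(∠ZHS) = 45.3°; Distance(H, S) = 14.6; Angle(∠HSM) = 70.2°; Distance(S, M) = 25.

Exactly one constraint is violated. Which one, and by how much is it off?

Distance(S, M) = 25 — off by 8.10.

C = (0.00, 0.00) ✓; CA at -137.4° ✓; |CA| = 11.70 ✓; ∠CAE = 126.0° ✓; |AE| = 15.40 ✓; ∠(AE, EQ) = 90.00° ✓; |EQ| = 17.80 ✓; ∠(EQ, QZ) = 90.00° ✓; |QZ| = 12.30 ✓; ∠QZH = 127.2° ✓; |ZH| = 10.10 ✓; ∠ZHS = 45.30° ✓; |HS| = 14.60 ✓; ∠HSM = 70.20° ✓; |SM| = 33.10 ✗.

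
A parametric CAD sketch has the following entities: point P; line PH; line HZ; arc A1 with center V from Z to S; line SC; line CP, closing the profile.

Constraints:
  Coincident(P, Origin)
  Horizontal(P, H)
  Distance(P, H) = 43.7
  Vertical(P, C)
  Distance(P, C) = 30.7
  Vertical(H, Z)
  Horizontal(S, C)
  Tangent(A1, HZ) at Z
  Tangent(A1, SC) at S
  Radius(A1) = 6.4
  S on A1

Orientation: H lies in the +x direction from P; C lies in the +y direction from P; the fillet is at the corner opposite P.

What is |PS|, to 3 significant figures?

48.3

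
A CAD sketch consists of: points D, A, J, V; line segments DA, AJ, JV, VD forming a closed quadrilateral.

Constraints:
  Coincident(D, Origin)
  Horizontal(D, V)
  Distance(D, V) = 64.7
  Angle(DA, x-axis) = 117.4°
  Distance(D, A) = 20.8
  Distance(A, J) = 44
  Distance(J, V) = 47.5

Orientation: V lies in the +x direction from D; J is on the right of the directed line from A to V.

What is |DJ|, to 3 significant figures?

24.3

D is at the origin; DV is horizontal with |DV| = 64.7 and V in +x, so V = (64.7, 0). DA runs at 117.4° with |DA| = 20.8, so A = (-9.57, 18.5). J is determined by |AJ| = 44.0 and |JV| = 47.5 together: it lies at the intersection of circle(A, 44.0) and circle(V, 47.5). With |AV| = 76.5, the foot of the radical line on AV is 36.2 from A and the perpendicular offset is √(44.0² − 36.2²) = 25.0. Taking the right-of-AV solution: J = (19.5, -14.6).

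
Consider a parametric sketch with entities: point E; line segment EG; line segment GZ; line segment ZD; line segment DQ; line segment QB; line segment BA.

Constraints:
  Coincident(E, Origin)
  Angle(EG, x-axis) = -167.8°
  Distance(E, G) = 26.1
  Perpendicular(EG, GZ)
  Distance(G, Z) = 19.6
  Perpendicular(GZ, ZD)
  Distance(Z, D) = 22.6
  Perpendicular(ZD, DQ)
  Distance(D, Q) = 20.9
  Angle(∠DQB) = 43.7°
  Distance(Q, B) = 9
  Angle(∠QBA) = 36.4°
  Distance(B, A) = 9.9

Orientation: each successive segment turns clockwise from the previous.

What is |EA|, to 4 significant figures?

3.505

E is at the origin; EG runs at -167.8° with length 26.1, so G = (-25.51, -5.516). The perpendicularity gives GZ at right angles to EG, so GZ runs at 102.2°; with |GZ| = 19.6, Z = (-29.65, 13.64). GZ is perpendicular to ZD, so ZD runs at 12.20°; with |ZD| = 22.6, D = (-7.563, 18.42). ZD ⟂ DQ, so DQ runs at -77.80°; with |DQ| = 20.9, Q = (-3.146, -2.010). ∠DQB = 43.7° gives QB at 145.9° from the x-axis; with |QB| = 9.0, B = (-10.60, 3.035). ∠QBA = 36.4° gives BA at 2.300° from the x-axis; with |BA| = 9.9, A = (-0.7068, 3.433). Then |EA| = |A − E| = 3.505.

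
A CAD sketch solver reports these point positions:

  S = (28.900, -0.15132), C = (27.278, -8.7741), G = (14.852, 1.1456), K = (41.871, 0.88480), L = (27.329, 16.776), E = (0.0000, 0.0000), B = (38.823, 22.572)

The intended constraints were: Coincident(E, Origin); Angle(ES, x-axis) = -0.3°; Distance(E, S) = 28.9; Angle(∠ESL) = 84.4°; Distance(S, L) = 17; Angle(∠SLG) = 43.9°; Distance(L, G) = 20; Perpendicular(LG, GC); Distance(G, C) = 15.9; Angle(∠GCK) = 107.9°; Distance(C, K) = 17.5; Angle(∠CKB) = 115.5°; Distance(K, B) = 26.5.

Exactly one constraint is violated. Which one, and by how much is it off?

Distance(K, B) = 26.5 — off by 4.60.

E = (0.00, 0.00) ✓; ES at -0.3000° ✓; |ES| = 28.90 ✓; ∠ESL = 84.40° ✓; |SL| = 17.00 ✓; ∠SLG = 43.90° ✓; |LG| = 20.00 ✓; ∠(LG, GC) = 90.00° ✓; |GC| = 15.90 ✓; ∠GCK = 107.9° ✓; |CK| = 17.50 ✓; ∠CKB = 115.5° ✓; |KB| = 21.90 ✗.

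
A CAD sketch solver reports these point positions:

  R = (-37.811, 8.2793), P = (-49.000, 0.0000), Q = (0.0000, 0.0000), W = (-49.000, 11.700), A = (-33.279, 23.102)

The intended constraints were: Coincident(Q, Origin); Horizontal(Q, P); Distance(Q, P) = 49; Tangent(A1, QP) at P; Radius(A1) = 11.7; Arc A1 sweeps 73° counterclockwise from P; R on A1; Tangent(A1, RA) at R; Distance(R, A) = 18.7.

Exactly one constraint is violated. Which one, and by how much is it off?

Distance(R, A) = 18.7 — off by 3.20.

Q = (0.00, 0.00) ✓; Q.y = 0.00, P.y = 0.00 ✓; |QP| = 49.00 ✓; ∠(WP, PQ) = 90.00° ✓; |WP| = 11.70 ✓; bearing(W→R) − bearing(W→P) = 73.00° ✓; |WR| = 11.70 ✓; ∠(WR, RA) = 90.00° ✓; |RA| = 15.50 ✗.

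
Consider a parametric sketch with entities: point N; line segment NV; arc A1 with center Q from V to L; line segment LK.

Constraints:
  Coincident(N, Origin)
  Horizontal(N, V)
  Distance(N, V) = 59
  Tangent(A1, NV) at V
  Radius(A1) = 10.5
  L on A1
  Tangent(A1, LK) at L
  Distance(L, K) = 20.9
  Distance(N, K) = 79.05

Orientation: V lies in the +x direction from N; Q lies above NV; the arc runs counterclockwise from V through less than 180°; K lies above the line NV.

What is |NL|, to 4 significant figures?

69.76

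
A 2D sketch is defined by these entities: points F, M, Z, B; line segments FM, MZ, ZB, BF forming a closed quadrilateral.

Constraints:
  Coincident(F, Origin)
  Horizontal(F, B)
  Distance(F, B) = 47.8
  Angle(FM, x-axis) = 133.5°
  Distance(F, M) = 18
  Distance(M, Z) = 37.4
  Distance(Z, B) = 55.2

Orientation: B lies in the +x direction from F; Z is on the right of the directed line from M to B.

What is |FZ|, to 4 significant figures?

23.10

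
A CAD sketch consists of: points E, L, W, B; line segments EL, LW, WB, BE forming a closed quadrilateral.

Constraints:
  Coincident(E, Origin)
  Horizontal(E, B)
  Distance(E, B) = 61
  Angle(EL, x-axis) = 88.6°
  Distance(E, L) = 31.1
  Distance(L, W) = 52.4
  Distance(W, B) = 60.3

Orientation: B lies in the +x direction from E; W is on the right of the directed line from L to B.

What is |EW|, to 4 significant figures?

21.65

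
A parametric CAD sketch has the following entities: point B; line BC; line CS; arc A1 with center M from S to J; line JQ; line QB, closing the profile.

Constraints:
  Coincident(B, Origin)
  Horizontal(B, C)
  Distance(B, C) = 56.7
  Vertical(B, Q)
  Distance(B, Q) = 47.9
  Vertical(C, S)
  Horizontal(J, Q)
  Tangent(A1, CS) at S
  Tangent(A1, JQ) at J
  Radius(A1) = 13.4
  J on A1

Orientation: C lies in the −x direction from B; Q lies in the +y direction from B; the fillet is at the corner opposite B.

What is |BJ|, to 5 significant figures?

64.570

B is at the origin; BC is horizontal with |BC| = 56.7 and C on the −x side, so C = (-56.700, 0.0000). BQ is vertical with |BQ| = 47.9 and Q on the +y side, so Q = (0.0000, 47.900). The virtual corner opposite B is at (-56.700, 47.900). Tangency of A1 to CS means the radius MS is perpendicular to CS and A1 meets JQ tangentially, so MJ is at right angles to JQ, with radius 13.4, so the center M sits 13.4 in from both sides at M = (-43.300, 34.500). That places the tangent points at S = (-56.700, 34.500) on CS and J = (-43.300, 47.900) on JQ. Then |BJ| = |J − B| = 64.570.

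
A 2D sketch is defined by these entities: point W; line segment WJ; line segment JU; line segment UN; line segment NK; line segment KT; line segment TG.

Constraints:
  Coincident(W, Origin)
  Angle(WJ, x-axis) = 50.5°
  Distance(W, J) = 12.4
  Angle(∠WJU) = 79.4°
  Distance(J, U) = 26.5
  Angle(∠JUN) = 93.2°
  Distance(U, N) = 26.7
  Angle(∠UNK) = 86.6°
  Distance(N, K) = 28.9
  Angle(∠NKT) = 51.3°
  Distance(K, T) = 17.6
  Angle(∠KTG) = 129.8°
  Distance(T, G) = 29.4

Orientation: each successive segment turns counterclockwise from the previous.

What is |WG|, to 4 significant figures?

37.26

W is at the origin; WJ runs at 50.5° with length 12.4, so J = (7.887, 9.568). ∠WJU = 79.4° gives JU at 151.1° from the x-axis; with |JU| = 26.5, U = (-15.31, 22.38). ∠JUN = 93.2° gives UN at -122.1° from the x-axis; with |UN| = 26.7, N = (-29.50, -0.2430). ∠UNK = 86.6° gives NK at -28.70° from the x-axis; with |NK| = 28.9, K = (-4.151, -14.12). ∠NKT = 51.3° gives KT at 100.0° from the x-axis; with |KT| = 17.6, T = (-7.207, 3.211). ∠KTG = 129.8° gives TG at 150.2° from the x-axis; with |TG| = 29.4, G = (-32.72, 17.82). Then |WG| = |G − W| = 37.26.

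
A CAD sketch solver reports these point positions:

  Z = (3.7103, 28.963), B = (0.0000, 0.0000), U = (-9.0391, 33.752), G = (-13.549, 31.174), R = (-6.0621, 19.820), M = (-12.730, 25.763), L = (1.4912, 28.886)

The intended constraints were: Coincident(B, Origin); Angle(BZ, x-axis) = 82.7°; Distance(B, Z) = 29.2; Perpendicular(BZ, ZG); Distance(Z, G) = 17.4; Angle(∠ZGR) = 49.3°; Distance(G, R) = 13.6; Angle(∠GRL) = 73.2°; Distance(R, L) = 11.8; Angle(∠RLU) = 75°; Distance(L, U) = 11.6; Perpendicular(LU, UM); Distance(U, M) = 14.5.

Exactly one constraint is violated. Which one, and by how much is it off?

Distance(U, M) = 14.5 — off by 5.70.

B = (0.00, 0.00) ✓; BZ at 82.70° ✓; |BZ| = 29.20 ✓; ∠(BZ, ZG) = 90.00° ✓; |ZG| = 17.40 ✓; ∠ZGR = 49.30° ✓; |GR| = 13.60 ✓; ∠GRL = 73.20° ✓; |RL| = 11.80 ✓; ∠RLU = 75.00° ✓; |LU| = 11.60 ✓; ∠(LU, UM) = 90.00° ✓; |UM| = 8.800 ✗.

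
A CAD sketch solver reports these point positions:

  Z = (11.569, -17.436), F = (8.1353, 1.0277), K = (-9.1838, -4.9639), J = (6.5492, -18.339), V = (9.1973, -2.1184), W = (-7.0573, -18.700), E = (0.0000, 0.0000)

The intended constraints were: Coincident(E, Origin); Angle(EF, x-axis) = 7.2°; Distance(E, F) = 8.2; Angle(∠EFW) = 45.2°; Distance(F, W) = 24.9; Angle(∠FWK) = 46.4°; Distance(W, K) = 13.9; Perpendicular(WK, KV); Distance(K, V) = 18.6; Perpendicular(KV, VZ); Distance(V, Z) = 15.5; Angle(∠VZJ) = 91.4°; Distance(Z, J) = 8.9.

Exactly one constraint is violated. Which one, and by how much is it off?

Distance(Z, J) = 8.9 — off by 3.80.

E = (0.00, 0.00) ✓; EF at 7.200° ✓; |EF| = 8.200 ✓; ∠EFW = 45.20° ✓; |FW| = 24.90 ✓; ∠FWK = 46.40° ✓; |WK| = 13.90 ✓; ∠(WK, KV) = 90.00° ✓; |KV| = 18.60 ✓; ∠(KV, VZ) = 90.00° ✓; |VZ| = 15.50 ✓; ∠VZJ = 91.40° ✓; |ZJ| = 5.100 ✗.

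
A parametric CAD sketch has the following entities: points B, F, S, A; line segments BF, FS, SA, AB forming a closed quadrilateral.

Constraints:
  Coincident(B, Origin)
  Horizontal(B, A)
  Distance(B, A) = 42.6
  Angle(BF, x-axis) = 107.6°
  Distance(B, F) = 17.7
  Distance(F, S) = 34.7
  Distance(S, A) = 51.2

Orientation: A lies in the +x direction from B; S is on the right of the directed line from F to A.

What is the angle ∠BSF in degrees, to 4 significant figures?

16.77°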